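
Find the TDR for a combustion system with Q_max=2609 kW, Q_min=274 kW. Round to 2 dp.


TDR = Q_max / Q_min
TDR = 2609 / 274 = 9.52


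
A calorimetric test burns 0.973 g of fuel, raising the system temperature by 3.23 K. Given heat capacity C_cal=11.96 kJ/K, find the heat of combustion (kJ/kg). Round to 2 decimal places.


Hc = C_cal * delta_T / m_fuel
Q_released = 11.96 * 3.23 = 38.6308 kJ
m_fuel = 0.973 g = 0.973/1000 kg = 0.000973 kg
Hc = 38.6308 / 0.000973 = 39702.77 kJ/kg


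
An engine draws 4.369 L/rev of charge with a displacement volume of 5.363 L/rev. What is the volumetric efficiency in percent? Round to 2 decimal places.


eta_v = (V_actual / V_disp) * 100
Ratio = 4.369 / 5.363 = 0.8147
eta_v = 0.8147 * 100 = 81.47%


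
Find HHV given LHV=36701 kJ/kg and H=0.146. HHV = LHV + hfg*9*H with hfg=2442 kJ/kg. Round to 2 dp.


HHV = LHV + hfg * 9 * H
Water addition = 2442 * 9 * 0.146 = 3208.788 kJ/kg
HHV = 36701 + 3208.788 = 39909.79 kJ/kg


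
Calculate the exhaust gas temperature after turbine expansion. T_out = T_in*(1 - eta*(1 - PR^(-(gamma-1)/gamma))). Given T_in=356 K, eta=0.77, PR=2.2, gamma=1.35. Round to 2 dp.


T_out = T_in * (1 - eta * (1 - PR^(-(gamma-1)/gamma)))
Exponent = -(1.35-1)/1.35 = -0.25925926
PR^exp = 2.2^(-0.25925926) = 0.81512413
Factor = 1 - 0.77*(1 - 0.81512413) = 0.85764558
T_out = 356 * 0.85764558 = 305.32 K


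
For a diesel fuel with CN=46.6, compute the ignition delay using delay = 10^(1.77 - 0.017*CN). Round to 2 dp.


delay = 10^(1.77 - 0.017*CN)
Exponent = 1.77 - 0.017*46.6 = 0.9778
delay = 10^0.9778 = 9.50 ms


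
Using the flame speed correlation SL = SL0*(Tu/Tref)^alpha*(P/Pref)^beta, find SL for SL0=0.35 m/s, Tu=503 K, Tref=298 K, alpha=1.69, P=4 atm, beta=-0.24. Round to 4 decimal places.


SL = SL0 * (Tu/Tref)^alpha * (P/Pref)^beta
T ratio = 503/298 = 1.68791946
(T ratio)^alpha = 1.68791946^1.69 = 2.422280
(P/Pref)^beta = 4^(-0.24) = 0.716978
SL = 0.35 * 2.422280 * 0.716978 = 0.6079 m/s


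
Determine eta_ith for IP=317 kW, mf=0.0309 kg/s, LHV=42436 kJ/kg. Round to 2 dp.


eta_ith = (IP / (mf * LHV)) * 100
Denominator = 0.0309 * 42436 = 1311.2724 kW
eta_ith = (317 / 1311.2724) * 100 = 24.17%


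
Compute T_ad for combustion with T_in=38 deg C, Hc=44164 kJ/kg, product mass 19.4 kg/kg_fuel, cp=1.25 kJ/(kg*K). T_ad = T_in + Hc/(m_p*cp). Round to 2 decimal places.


T_ad = T_in + Hc / (m_p * cp)
Denominator = 19.4 * 1.25 = 24.2500
Temperature rise = 44164 / 24.2500 = 1821.20 K
T_ad = 38 + 1821.20 = 1859.20 deg C


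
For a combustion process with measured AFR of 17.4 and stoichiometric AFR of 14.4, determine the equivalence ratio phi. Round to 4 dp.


phi = AFR_stoich / AFR_actual
phi = 14.4 / 17.4 = 0.8276


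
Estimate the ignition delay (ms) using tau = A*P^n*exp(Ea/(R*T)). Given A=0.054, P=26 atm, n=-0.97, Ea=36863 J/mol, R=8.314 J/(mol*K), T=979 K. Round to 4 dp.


tau = A * P^n * exp(Ea/(R*T))
P^n = 26^(-0.97) = 0.04241074
Ea/(R*T) = 36863/(8.314*979) = 4.528955
exp(Ea/(R*T)) = 92.661639
tau = 0.054 * 0.04241074 * 92.661639 = 0.2122 ms


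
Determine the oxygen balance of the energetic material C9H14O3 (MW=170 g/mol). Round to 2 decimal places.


OB = -1600 * (2C + H/2 - O) / MW
Inner = 2*9 + 14/2 - 3 = 22.00
OB = -1600 * 22.00 / 170 = -207.06%


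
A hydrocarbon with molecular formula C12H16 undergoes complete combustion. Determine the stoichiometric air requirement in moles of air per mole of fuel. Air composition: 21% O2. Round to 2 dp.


Balanced combustion: C12H16 + 16 O2 -> 12 CO2 + 8 H2O
O2 needed = C + H/4 = 12 + 16/4 = 16.00 moles
Air moles = O2 / 0.21 = 16.00 / 0.21 = 76.19 moles air


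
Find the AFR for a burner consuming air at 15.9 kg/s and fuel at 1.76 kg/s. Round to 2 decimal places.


AFR = m_air / m_fuel
AFR = 15.9 / 1.76 = 9.03


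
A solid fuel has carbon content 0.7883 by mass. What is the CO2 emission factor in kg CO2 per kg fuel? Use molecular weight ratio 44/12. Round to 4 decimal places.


EF = C_frac * (M_CO2 / M_C)
EF = 0.7883 * (44/12)
EF = 0.7883 * 3.666667 = 2.8904 kg_CO2/kg_fuel


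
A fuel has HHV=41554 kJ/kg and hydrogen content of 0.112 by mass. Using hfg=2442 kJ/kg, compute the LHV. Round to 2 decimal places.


LHV = HHV - hfg * 9 * H
Water correction = 2442 * 9 * 0.112 = 2461.536 kJ/kg
LHV = 41554 - 2461.536 = 39092.46 kJ/kg


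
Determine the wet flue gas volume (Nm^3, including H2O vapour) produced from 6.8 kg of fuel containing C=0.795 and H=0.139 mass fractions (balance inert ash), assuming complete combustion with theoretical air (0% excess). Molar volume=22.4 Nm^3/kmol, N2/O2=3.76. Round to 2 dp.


Per kg fuel: CO2 = (C/12 kmol)*22.4 = (0.795/12)*22.4 = 1.48400 Nm^3
Per kg fuel: H2O = (H/2 kmol)*22.4 = (0.139/2)*22.4 = 1.55680 Nm^3
O2 needed per kg fuel = C/12 + H/4 = 0.795/12 + 0.139/4 = 0.10100000 kmol
Per kg fuel: N2 = O2*3.76*22.4 = 0.10100000*3.76*22.4 = 8.50662 Nm^3
Total per kg = 1.48400 + 1.55680 + 8.50662 = 11.54742 Nm^3
Total = 11.54742 * 6.8 = 78.52 Nm^3


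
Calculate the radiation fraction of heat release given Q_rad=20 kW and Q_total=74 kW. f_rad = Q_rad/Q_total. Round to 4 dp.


f_rad = Q_rad / Q_total
f_rad = 20 / 74 = 0.2703


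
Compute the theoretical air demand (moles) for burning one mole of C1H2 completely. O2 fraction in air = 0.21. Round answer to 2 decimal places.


Balanced combustion: C1H2 + 1.5 O2 -> 1 CO2 + 1 H2O
O2 needed = C + H/4 = 1 + 2/4 = 1.50 moles
Air moles = O2 / 0.21 = 1.50 / 0.21 = 7.14 moles air


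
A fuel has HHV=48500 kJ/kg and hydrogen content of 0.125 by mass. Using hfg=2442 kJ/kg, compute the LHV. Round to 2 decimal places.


LHV = HHV - hfg * 9 * H
Water correction = 2442 * 9 * 0.125 = 2747.250 kJ/kg
LHV = 48500 - 2747.250 = 45752.75 kJ/kg


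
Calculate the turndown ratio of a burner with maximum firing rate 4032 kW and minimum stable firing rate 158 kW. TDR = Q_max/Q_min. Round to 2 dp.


TDR = Q_max / Q_min
TDR = 4032 / 158 = 25.52


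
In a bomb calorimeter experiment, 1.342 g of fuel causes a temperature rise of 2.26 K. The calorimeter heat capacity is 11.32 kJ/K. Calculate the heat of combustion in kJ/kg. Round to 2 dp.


Hc = C_cal * delta_T / m_fuel
Q_released = 11.32 * 2.26 = 25.5832 kJ
m_fuel = 1.342 g = 1.342/1000 kg = 0.001342 kg
Hc = 25.5832 / 0.001342 = 19063.49 kJ/kg


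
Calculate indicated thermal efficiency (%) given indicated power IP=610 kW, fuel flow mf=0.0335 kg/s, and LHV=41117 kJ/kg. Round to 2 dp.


eta_ith = (IP / (mf * LHV)) * 100
Denominator = 0.0335 * 41117 = 1377.4195 kW
eta_ith = (610 / 1377.4195) * 100 = 44.29%


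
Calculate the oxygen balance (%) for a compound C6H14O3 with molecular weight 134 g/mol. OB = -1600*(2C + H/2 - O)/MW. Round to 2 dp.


OB = -1600 * (2C + H/2 - O) / MW
Inner = 2*6 + 14/2 - 3 = 16.00
OB = -1600 * 16.00 / 134 = -191.04%


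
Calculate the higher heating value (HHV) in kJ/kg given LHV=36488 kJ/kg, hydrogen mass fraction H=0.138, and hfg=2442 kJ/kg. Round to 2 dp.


HHV = LHV + hfg * 9 * H
Water addition = 2442 * 9 * 0.138 = 3032.964 kJ/kg
HHV = 36488 + 3032.964 = 39520.96 kJ/kg


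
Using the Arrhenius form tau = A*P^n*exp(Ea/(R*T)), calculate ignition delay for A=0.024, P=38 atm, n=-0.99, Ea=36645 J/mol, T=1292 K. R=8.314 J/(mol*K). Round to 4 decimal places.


tau = A * P^n * exp(Ea/(R*T))
P^n = 38^(-0.99) = 0.02729067
Ea/(R*T) = 36645/(8.314*1292) = 3.411475
exp(Ea/(R*T)) = 30.309918
tau = 0.024 * 0.02729067 * 30.309918 = 0.0199 ms


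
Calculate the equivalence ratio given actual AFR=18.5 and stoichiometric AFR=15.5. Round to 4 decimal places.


phi = AFR_stoich / AFR_actual
phi = 15.5 / 18.5 = 0.8378


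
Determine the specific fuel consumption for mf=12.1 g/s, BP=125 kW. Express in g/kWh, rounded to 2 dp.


SFC = (mf / BP) * 3600
Rate = 12.1 / 125 = 0.096800 g/(s*kW)
SFC = 0.096800 * 3600 = 348.48 g/kWh


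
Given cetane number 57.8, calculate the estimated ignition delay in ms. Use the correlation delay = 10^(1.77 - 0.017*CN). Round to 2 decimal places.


delay = 10^(1.77 - 0.017*CN)
Exponent = 1.77 - 0.017*57.8 = 0.7874
delay = 10^0.7874 = 6.13 ms


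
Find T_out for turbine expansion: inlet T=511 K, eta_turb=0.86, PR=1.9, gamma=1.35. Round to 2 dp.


T_out = T_in * (1 - eta * (1 - PR^(-(gamma-1)/gamma)))
Exponent = -(1.35-1)/1.35 = -0.25925926
PR^exp = 1.9^(-0.25925926) = 0.84670193
Factor = 1 - 0.86*(1 - 0.84670193) = 0.86816366
T_out = 511 * 0.86816366 = 443.63 K


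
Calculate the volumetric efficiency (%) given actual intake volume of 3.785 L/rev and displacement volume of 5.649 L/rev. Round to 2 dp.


eta_v = (V_actual / V_disp) * 100
Ratio = 3.785 / 5.649 = 0.6700
eta_v = 0.6700 * 100 = 67.00%


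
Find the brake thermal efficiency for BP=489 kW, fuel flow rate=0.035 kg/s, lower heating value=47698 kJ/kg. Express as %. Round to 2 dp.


eta_BTE = (BP / (mf * LHV)) * 100
Denominator = 0.035 * 47698 = 1669.4300 kW
eta_BTE = (489 / 1669.4300) * 100 = 29.29%


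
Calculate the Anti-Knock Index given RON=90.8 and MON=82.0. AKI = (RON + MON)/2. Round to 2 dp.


AKI = (RON + MON) / 2
AKI = (90.8 + 82.0) / 2
AKI = 172.8 / 2 = 86.40


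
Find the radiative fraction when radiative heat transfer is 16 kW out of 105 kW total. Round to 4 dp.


f_rad = Q_rad / Q_total
f_rad = 16 / 105 = 0.1524


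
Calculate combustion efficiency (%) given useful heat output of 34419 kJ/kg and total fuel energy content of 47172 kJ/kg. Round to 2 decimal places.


Efficiency = (Q_useful / Q_fuel) * 100
Efficiency = (34419 / 47172) * 100
Efficiency = 0.7296 * 100 = 72.96%


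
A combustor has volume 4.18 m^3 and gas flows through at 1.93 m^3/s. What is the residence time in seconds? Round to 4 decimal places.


tau = V / Q_flow
tau = 4.18 / 1.93 = 2.1658 s


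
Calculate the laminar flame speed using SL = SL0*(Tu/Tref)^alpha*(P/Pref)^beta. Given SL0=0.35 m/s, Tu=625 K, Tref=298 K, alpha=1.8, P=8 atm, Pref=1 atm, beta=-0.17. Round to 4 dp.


SL = SL0 * (Tu/Tref)^alpha * (P/Pref)^beta
T ratio = 625/298 = 2.09731544
(T ratio)^alpha = 2.09731544^1.8 = 3.793104
(P/Pref)^beta = 8^(-0.17) = 0.702222
SL = 0.35 * 3.793104 * 0.702222 = 0.9323 m/s


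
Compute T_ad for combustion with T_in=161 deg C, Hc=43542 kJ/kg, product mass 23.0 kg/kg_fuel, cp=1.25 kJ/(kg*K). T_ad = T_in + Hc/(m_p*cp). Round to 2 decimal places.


T_ad = T_in + Hc / (m_p * cp)
Denominator = 23.0 * 1.25 = 28.7500
Temperature rise = 43542 / 28.7500 = 1514.50 K
T_ad = 161 + 1514.50 = 1675.50 deg C


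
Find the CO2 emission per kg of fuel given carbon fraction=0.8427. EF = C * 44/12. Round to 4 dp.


EF = C_frac * (M_CO2 / M_C)
EF = 0.8427 * (44/12)
EF = 0.8427 * 3.666667 = 3.0899 kg_CO2/kg_fuel


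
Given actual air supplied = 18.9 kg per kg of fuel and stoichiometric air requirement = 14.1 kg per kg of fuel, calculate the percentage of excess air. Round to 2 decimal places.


Excess air = actual - stoichiometric = 18.9 - 14.1 = 4.80 kg/kg fuel
Excess air % = (excess / stoich) * 100 = (4.80 / 14.1) * 100 = 34.04%


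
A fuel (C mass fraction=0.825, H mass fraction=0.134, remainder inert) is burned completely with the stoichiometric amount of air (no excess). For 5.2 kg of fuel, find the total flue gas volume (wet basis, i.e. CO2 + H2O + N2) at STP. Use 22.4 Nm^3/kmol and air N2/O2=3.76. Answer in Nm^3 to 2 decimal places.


Per kg fuel: CO2 = (C/12 kmol)*22.4 = (0.825/12)*22.4 = 1.54000 Nm^3
Per kg fuel: H2O = (H/2 kmol)*22.4 = (0.134/2)*22.4 = 1.50080 Nm^3
O2 needed per kg fuel = C/12 + H/4 = 0.825/12 + 0.134/4 = 0.10225000 kmol
Per kg fuel: N2 = O2*3.76*22.4 = 0.10225000*3.76*22.4 = 8.61190 Nm^3
Total per kg = 1.54000 + 1.50080 + 8.61190 = 11.65270 Nm^3
Total = 11.65270 * 5.2 = 60.59 Nm^3


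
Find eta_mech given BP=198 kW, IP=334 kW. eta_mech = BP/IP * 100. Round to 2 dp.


eta_mech = (BP / IP) * 100
Ratio = 198 / 334 = 0.5928
eta_mech = 0.5928 * 100 = 59.28%


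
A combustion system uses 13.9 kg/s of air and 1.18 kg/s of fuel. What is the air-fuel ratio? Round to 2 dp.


AFR = m_air / m_fuel
AFR = 13.9 / 1.18 = 11.78


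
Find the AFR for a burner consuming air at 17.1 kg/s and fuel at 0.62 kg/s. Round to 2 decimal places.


AFR = m_air / m_fuel
AFR = 17.1 / 0.62 = 27.58


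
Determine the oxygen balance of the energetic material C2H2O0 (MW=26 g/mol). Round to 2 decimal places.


OB = -1600 * (2C + H/2 - O) / MW
Inner = 2*2 + 2/2 - 0 = 5.00
OB = -1600 * 5.00 / 26 = -307.69%


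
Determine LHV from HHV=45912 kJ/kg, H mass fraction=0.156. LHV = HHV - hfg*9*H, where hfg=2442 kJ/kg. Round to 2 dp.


LHV = HHV - hfg * 9 * H
Water correction = 2442 * 9 * 0.156 = 3428.568 kJ/kg
LHV = 45912 - 3428.568 = 42483.43 kJ/kg


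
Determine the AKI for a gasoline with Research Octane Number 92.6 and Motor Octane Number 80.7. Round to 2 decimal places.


AKI = (RON + MON) / 2
AKI = (92.6 + 80.7) / 2
AKI = 173.3 / 2 = 86.65


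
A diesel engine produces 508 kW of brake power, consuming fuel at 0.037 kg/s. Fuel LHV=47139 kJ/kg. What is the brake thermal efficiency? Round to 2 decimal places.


eta_BTE = (BP / (mf * LHV)) * 100
Denominator = 0.037 * 47139 = 1744.1430 kW
eta_BTE = (508 / 1744.1430) * 100 = 29.13%


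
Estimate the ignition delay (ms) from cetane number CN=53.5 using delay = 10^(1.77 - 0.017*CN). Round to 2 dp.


delay = 10^(1.77 - 0.017*CN)
Exponent = 1.77 - 0.017*53.5 = 0.8605
delay = 10^0.8605 = 7.25 ms


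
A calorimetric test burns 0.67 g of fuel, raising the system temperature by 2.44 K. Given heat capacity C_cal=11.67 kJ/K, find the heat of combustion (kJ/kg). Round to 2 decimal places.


Hc = C_cal * delta_T / m_fuel
Q_released = 11.67 * 2.44 = 28.4748 kJ
m_fuel = 0.67 g = 0.67/1000 kg = 0.000670 kg
Hc = 28.4748 / 0.000670 = 42499.70 kJ/kg


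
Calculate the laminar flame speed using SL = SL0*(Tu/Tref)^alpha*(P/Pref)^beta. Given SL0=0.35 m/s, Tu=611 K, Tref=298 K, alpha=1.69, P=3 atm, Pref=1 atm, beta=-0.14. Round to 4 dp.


SL = SL0 * (Tu/Tref)^alpha * (P/Pref)^beta
T ratio = 611/298 = 2.05033557
(T ratio)^alpha = 2.05033557^1.69 = 3.364993
(P/Pref)^beta = 3^(-0.14) = 0.857439
SL = 0.35 * 3.364993 * 0.857439 = 1.0098 m/s


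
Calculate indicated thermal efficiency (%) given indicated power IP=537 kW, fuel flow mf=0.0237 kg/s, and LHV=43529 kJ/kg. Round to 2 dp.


eta_ith = (IP / (mf * LHV)) * 100
Denominator = 0.0237 * 43529 = 1031.6373 kW
eta_ith = (537 / 1031.6373) * 100 = 52.05%


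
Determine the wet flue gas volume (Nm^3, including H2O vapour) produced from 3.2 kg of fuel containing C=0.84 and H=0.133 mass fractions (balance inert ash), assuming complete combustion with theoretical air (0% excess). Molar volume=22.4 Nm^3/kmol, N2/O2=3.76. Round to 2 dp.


Per kg fuel: CO2 = (C/12 kmol)*22.4 = (0.84/12)*22.4 = 1.56800 Nm^3
Per kg fuel: H2O = (H/2 kmol)*22.4 = (0.133/2)*22.4 = 1.48960 Nm^3
O2 needed per kg fuel = C/12 + H/4 = 0.84/12 + 0.133/4 = 0.10325000 kmol
Per kg fuel: N2 = O2*3.76*22.4 = 0.10325000*3.76*22.4 = 8.69613 Nm^3
Total per kg = 1.56800 + 1.48960 + 8.69613 = 11.75373 Nm^3
Total = 11.75373 * 3.2 = 37.61 Nm^3


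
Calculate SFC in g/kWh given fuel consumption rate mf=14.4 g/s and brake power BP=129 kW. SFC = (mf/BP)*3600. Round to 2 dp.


SFC = (mf / BP) * 3600
Rate = 14.4 / 129 = 0.111628 g/(s*kW)
SFC = 0.111628 * 3600 = 401.86 g/kWh


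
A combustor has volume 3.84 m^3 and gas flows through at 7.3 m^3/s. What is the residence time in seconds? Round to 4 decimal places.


tau = V / Q_flow
tau = 3.84 / 7.3 = 0.5260 s


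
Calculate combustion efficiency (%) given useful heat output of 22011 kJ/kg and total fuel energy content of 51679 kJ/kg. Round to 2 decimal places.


Efficiency = (Q_useful / Q_fuel) * 100
Efficiency = (22011 / 51679) * 100
Efficiency = 0.4259 * 100 = 42.59%


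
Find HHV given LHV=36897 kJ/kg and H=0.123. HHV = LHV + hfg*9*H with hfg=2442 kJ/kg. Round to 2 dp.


HHV = LHV + hfg * 9 * H
Water addition = 2442 * 9 * 0.123 = 2703.294 kJ/kg
HHV = 36897 + 2703.294 = 39600.29 kJ/kg


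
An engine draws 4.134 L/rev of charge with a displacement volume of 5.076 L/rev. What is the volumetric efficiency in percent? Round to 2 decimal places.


eta_v = (V_actual / V_disp) * 100
Ratio = 4.134 / 5.076 = 0.8144
eta_v = 0.8144 * 100 = 81.44%


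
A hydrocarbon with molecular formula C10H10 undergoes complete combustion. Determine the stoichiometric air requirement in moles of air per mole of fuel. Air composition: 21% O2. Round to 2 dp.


Balanced combustion: C10H10 + 12.5 O2 -> 10 CO2 + 5 H2O
O2 needed = C + H/4 = 10 + 10/4 = 12.50 moles
Air moles = O2 / 0.21 = 12.50 / 0.21 = 59.52 moles air


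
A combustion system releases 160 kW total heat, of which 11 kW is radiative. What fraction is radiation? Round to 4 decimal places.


f_rad = Q_rad / Q_total
f_rad = 11 / 160 = 0.0688


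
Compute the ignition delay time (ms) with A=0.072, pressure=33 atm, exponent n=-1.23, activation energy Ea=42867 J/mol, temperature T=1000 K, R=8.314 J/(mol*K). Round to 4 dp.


tau = A * P^n * exp(Ea/(R*T))
P^n = 33^(-1.23) = 0.01355901
Ea/(R*T) = 42867/(8.314*1000) = 5.156002
exp(Ea/(R*T)) = 173.469523
tau = 0.072 * 0.01355901 * 173.469523 = 0.1693 ms


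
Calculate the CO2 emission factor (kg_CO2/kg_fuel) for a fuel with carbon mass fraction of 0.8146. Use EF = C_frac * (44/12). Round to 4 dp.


EF = C_frac * (M_CO2 / M_C)
EF = 0.8146 * (44/12)
EF = 0.8146 * 3.666667 = 2.9869 kg_CO2/kg_fuel


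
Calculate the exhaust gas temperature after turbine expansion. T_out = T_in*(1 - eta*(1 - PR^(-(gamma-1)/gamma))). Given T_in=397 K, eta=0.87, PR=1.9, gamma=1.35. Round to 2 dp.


T_out = T_in * (1 - eta * (1 - PR^(-(gamma-1)/gamma)))
Exponent = -(1.35-1)/1.35 = -0.25925926
PR^exp = 1.9^(-0.25925926) = 0.84670193
Factor = 1 - 0.87*(1 - 0.84670193) = 0.86663068
T_out = 397 * 0.86663068 = 344.05 K


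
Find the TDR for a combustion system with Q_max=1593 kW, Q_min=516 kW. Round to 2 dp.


TDR = Q_max / Q_min
TDR = 1593 / 516 = 3.09


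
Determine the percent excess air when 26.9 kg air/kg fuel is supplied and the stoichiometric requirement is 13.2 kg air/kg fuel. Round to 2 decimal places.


Excess air = actual - stoichiometric = 26.9 - 13.2 = 13.70 kg/kg fuel
Excess air % = (excess / stoich) * 100 = (13.70 / 13.2) * 100 = 103.79%


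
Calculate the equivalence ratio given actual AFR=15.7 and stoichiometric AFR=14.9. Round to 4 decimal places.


phi = AFR_stoich / AFR_actual
phi = 14.9 / 15.7 = 0.9490


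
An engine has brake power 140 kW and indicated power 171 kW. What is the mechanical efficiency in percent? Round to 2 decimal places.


eta_mech = (BP / IP) * 100
Ratio = 140 / 171 = 0.8187
eta_mech = 0.8187 * 100 = 81.87%


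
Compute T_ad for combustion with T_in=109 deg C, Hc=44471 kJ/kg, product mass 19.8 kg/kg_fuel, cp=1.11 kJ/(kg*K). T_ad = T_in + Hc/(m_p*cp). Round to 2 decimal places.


T_ad = T_in + Hc / (m_p * cp)
Denominator = 19.8 * 1.11 = 21.9780
Temperature rise = 44471 / 21.9780 = 2023.43 K
T_ad = 109 + 2023.43 = 2132.43 deg C


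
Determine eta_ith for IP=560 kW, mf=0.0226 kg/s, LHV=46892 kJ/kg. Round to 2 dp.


eta_ith = (IP / (mf * LHV)) * 100
Denominator = 0.0226 * 46892 = 1059.7592 kW
eta_ith = (560 / 1059.7592) * 100 = 52.84%


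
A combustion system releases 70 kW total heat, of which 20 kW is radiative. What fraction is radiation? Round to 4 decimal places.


f_rad = Q_rad / Q_total
f_rad = 20 / 70 = 0.2857


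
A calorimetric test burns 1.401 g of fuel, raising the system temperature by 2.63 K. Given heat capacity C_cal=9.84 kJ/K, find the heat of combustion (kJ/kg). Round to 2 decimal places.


Hc = C_cal * delta_T / m_fuel
Q_released = 9.84 * 2.63 = 25.8792 kJ
m_fuel = 1.401 g = 1.401/1000 kg = 0.001401 kg
Hc = 25.8792 / 0.001401 = 18471.95 kJ/kg


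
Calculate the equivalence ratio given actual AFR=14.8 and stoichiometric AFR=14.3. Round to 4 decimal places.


phi = AFR_stoich / AFR_actual
phi = 14.3 / 14.8 = 0.9662


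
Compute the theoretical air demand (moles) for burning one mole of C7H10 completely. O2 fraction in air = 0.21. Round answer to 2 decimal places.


Balanced combustion: C7H10 + 9.5 O2 -> 7 CO2 + 5 H2O
O2 needed = C + H/4 = 7 + 10/4 = 9.50 moles
Air moles = O2 / 0.21 = 9.50 / 0.21 = 45.24 moles air


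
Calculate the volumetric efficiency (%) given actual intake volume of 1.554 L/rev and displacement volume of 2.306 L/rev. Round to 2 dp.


eta_v = (V_actual / V_disp) * 100
Ratio = 1.554 / 2.306 = 0.6739
eta_v = 0.6739 * 100 = 67.39%


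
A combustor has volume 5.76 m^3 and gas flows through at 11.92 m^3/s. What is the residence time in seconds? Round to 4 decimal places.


tau = V / Q_flow
tau = 5.76 / 11.92 = 0.4832 s


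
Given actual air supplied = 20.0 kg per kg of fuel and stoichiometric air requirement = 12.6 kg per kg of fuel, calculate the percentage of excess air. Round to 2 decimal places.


Excess air = actual - stoichiometric = 20.0 - 12.6 = 7.40 kg/kg fuel
Excess air % = (excess / stoich) * 100 = (7.40 / 12.6) * 100 = 58.73%


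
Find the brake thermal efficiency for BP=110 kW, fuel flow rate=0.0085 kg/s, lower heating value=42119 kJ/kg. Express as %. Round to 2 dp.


eta_BTE = (BP / (mf * LHV)) * 100
Denominator = 0.0085 * 42119 = 358.0115 kW
eta_BTE = (110 / 358.0115) * 100 = 30.73%


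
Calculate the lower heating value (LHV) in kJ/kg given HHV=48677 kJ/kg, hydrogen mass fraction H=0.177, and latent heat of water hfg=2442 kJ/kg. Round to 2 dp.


LHV = HHV - hfg * 9 * H
Water correction = 2442 * 9 * 0.177 = 3890.106 kJ/kg
LHV = 48677 - 3890.106 = 44786.89 kJ/kg


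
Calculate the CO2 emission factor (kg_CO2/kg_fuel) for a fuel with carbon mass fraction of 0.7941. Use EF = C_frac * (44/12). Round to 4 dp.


EF = C_frac * (M_CO2 / M_C)
EF = 0.7941 * (44/12)
EF = 0.7941 * 3.666667 = 2.9117 kg_CO2/kg_fuel


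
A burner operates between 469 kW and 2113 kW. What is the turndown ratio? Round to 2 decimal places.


TDR = Q_max / Q_min
TDR = 2113 / 469 = 4.51


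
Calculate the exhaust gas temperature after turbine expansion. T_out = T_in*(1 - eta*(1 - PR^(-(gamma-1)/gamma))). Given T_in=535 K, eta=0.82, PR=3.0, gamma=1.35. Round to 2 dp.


T_out = T_in * (1 - eta * (1 - PR^(-(gamma-1)/gamma)))
Exponent = -(1.35-1)/1.35 = -0.25925926
PR^exp = 3.0^(-0.25925926) = 0.75214556
Factor = 1 - 0.82*(1 - 0.75214556) = 0.79675936
T_out = 535 * 0.79675936 = 426.27 K


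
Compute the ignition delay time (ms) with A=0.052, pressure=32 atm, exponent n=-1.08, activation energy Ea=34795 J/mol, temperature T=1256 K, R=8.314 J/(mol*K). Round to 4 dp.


tau = A * P^n * exp(Ea/(R*T))
P^n = 32^(-1.08) = 0.02368307
Ea/(R*T) = 34795/(8.314*1256) = 3.332094
exp(Ea/(R*T)) = 27.996892
tau = 0.052 * 0.02368307 * 27.996892 = 0.0345 ms


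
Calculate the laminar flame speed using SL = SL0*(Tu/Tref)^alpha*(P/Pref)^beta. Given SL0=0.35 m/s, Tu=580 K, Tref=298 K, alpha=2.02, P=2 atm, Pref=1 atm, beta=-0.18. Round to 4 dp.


SL = SL0 * (Tu/Tref)^alpha * (P/Pref)^beta
T ratio = 580/298 = 1.94630872
(T ratio)^alpha = 1.94630872^2.02 = 3.838908
(P/Pref)^beta = 2^(-0.18) = 0.882703
SL = 0.35 * 3.838908 * 0.882703 = 1.1860 m/s


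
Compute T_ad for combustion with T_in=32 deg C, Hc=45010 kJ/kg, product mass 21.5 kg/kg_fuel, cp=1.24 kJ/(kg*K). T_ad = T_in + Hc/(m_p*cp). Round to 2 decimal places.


T_ad = T_in + Hc / (m_p * cp)
Denominator = 21.5 * 1.24 = 26.6600
Temperature rise = 45010 / 26.6600 = 1688.30 K
T_ad = 32 + 1688.30 = 1720.30 deg C


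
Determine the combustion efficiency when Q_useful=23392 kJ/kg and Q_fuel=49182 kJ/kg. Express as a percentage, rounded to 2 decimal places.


Efficiency = (Q_useful / Q_fuel) * 100
Efficiency = (23392 / 49182) * 100
Efficiency = 0.4756 * 100 = 47.56%


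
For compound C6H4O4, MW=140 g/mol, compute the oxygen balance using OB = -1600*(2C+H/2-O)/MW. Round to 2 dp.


OB = -1600 * (2C + H/2 - O) / MW
Inner = 2*6 + 4/2 - 4 = 10.00
OB = -1600 * 10.00 / 140 = -114.29%


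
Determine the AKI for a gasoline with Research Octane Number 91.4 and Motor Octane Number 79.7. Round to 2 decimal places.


AKI = (RON + MON) / 2
AKI = (91.4 + 79.7) / 2
AKI = 171.1 / 2 = 85.55


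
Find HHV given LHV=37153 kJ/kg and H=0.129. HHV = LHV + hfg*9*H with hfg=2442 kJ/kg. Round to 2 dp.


HHV = LHV + hfg * 9 * H
Water addition = 2442 * 9 * 0.129 = 2835.162 kJ/kg
HHV = 37153 + 2835.162 = 39988.16 kJ/kg


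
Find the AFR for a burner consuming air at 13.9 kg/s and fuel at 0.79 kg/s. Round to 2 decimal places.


AFR = m_air / m_fuel
AFR = 13.9 / 0.79 = 17.59


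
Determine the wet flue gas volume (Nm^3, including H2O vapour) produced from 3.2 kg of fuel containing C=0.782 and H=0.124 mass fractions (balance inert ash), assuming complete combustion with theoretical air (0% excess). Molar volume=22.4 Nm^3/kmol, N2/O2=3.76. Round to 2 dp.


Per kg fuel: CO2 = (C/12 kmol)*22.4 = (0.782/12)*22.4 = 1.45973 Nm^3
Per kg fuel: H2O = (H/2 kmol)*22.4 = (0.124/2)*22.4 = 1.38880 Nm^3
O2 needed per kg fuel = C/12 + H/4 = 0.782/12 + 0.124/4 = 0.09616667 kmol
Per kg fuel: N2 = O2*3.76*22.4 = 0.09616667*3.76*22.4 = 8.09954 Nm^3
Total per kg = 1.45973 + 1.38880 + 8.09954 = 10.94807 Nm^3
Total = 10.94807 * 3.2 = 35.03 Nm^3


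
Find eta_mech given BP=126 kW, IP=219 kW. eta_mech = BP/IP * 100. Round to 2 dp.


eta_mech = (BP / IP) * 100
Ratio = 126 / 219 = 0.5753
eta_mech = 0.5753 * 100 = 57.53%


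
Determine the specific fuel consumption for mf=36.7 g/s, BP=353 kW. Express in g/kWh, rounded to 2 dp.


SFC = (mf / BP) * 3600
Rate = 36.7 / 353 = 0.103966 g/(s*kW)
SFC = 0.103966 * 3600 = 374.28 g/kWh


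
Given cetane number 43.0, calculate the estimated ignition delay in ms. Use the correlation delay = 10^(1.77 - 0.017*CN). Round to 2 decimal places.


delay = 10^(1.77 - 0.017*CN)
Exponent = 1.77 - 0.017*43.0 = 1.0390
delay = 10^1.0390 = 10.94 ms


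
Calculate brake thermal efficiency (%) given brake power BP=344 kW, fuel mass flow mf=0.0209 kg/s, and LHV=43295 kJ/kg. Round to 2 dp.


eta_BTE = (BP / (mf * LHV)) * 100
Denominator = 0.0209 * 43295 = 904.8655 kW
eta_BTE = (344 / 904.8655) * 100 = 38.02%


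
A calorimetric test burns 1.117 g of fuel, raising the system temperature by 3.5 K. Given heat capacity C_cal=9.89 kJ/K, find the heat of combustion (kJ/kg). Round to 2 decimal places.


Hc = C_cal * delta_T / m_fuel
Q_released = 9.89 * 3.5 = 34.6150 kJ
m_fuel = 1.117 g = 1.117/1000 kg = 0.001117 kg
Hc = 34.6150 / 0.001117 = 30989.26 kJ/kg


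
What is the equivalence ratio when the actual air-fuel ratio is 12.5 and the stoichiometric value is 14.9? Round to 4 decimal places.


phi = AFR_stoich / AFR_actual
phi = 14.9 / 12.5 = 1.1920


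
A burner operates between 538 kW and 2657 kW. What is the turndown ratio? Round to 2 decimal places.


TDR = Q_max / Q_min
TDR = 2657 / 538 = 4.94


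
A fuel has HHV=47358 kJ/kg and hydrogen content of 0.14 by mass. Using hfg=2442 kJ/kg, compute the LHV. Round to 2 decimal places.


LHV = HHV - hfg * 9 * H
Water correction = 2442 * 9 * 0.14 = 3076.920 kJ/kg
LHV = 47358 - 3076.920 = 44281.08 kJ/kg


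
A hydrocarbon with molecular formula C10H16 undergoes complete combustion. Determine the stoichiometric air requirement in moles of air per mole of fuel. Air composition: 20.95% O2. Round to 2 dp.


Balanced combustion: C10H16 + 14 O2 -> 10 CO2 + 8 H2O
O2 needed = C + H/4 = 10 + 16/4 = 14.00 moles
Air moles = O2 / 0.2095 = 14.00 / 0.2095 = 66.83 moles air


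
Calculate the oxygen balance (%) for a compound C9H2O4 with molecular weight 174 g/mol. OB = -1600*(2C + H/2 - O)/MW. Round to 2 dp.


OB = -1600 * (2C + H/2 - O) / MW
Inner = 2*9 + 2/2 - 4 = 15.00
OB = -1600 * 15.00 / 174 = -137.93%


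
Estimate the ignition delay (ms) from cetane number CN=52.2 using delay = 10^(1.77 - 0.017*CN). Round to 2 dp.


delay = 10^(1.77 - 0.017*CN)
Exponent = 1.77 - 0.017*52.2 = 0.8826
delay = 10^0.8826 = 7.63 ms


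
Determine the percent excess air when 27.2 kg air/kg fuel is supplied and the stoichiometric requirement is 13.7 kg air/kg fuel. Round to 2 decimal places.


Excess air = actual - stoichiometric = 27.2 - 13.7 = 13.50 kg/kg fuel
Excess air % = (excess / stoich) * 100 = (13.50 / 13.7) * 100 = 98.54%


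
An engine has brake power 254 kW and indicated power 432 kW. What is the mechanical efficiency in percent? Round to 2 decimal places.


eta_mech = (BP / IP) * 100
Ratio = 254 / 432 = 0.5880
eta_mech = 0.5880 * 100 = 58.80%


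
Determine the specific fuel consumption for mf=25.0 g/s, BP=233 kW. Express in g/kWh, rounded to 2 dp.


SFC = (mf / BP) * 3600
Rate = 25.0 / 233 = 0.107296 g/(s*kW)
SFC = 0.107296 * 3600 = 386.27 g/kWh


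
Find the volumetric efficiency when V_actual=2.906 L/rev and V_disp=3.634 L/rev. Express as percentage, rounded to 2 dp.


eta_v = (V_actual / V_disp) * 100
Ratio = 2.906 / 3.634 = 0.7997
eta_v = 0.7997 * 100 = 79.97%


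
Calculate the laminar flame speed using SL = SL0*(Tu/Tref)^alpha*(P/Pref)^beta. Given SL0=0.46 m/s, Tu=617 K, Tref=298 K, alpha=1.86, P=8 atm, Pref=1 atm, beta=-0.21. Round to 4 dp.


SL = SL0 * (Tu/Tref)^alpha * (P/Pref)^beta
T ratio = 617/298 = 2.07046980
(T ratio)^alpha = 2.07046980^1.86 = 3.871579
(P/Pref)^beta = 8^(-0.21) = 0.646176
SL = 0.46 * 3.871579 * 0.646176 = 1.1508 m/s


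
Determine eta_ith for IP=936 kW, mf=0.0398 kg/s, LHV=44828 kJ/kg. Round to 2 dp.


eta_ith = (IP / (mf * LHV)) * 100
Denominator = 0.0398 * 44828 = 1784.1544 kW
eta_ith = (936 / 1784.1544) * 100 = 52.46%


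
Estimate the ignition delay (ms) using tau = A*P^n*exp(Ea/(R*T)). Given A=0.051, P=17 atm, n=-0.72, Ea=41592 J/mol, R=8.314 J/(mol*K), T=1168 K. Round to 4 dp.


tau = A * P^n * exp(Ea/(R*T))
P^n = 17^(-0.72) = 0.13003994
Ea/(R*T) = 41592/(8.314*1168) = 4.283087
exp(Ea/(R*T)) = 72.463823
tau = 0.051 * 0.13003994 * 72.463823 = 0.4806 ms


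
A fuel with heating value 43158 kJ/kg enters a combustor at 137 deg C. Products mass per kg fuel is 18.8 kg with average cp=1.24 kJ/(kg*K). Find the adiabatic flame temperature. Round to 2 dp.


T_ad = T_in + Hc / (m_p * cp)
Denominator = 18.8 * 1.24 = 23.3120
Temperature rise = 43158 / 23.3120 = 1851.32 K
T_ad = 137 + 1851.32 = 1988.32 deg C


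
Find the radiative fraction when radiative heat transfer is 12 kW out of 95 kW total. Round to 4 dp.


f_rad = Q_rad / Q_total
f_rad = 12 / 95 = 0.1263


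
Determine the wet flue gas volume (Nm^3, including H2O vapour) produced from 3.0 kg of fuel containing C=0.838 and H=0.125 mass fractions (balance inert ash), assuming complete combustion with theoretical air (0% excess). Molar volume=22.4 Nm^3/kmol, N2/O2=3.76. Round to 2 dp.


Per kg fuel: CO2 = (C/12 kmol)*22.4 = (0.838/12)*22.4 = 1.56427 Nm^3
Per kg fuel: H2O = (H/2 kmol)*22.4 = (0.125/2)*22.4 = 1.40000 Nm^3
O2 needed per kg fuel = C/12 + H/4 = 0.838/12 + 0.125/4 = 0.10108333 kmol
Per kg fuel: N2 = O2*3.76*22.4 = 0.10108333*3.76*22.4 = 8.51364 Nm^3
Total per kg = 1.56427 + 1.40000 + 8.51364 = 11.47791 Nm^3
Total = 11.47791 * 3.0 = 34.43 Nm^3


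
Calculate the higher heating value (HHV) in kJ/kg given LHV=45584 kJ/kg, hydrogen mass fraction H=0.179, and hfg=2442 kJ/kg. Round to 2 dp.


HHV = LHV + hfg * 9 * H
Water addition = 2442 * 9 * 0.179 = 3934.062 kJ/kg
HHV = 45584 + 3934.062 = 49518.06 kJ/kg


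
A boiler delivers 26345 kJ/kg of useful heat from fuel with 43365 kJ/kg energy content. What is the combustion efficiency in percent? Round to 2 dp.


Efficiency = (Q_useful / Q_fuel) * 100
Efficiency = (26345 / 43365) * 100
Efficiency = 0.6075 * 100 = 60.75%


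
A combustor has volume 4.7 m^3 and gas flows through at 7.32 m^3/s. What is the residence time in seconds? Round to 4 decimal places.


tau = V / Q_flow
tau = 4.7 / 7.32 = 0.6421 s


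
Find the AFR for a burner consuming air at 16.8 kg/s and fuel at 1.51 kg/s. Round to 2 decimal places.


AFR = m_air / m_fuel
AFR = 16.8 / 1.51 = 11.13


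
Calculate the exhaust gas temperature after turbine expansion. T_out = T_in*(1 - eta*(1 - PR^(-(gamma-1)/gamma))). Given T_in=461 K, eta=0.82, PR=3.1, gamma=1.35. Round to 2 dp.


T_out = T_in * (1 - eta * (1 - PR^(-(gamma-1)/gamma)))
Exponent = -(1.35-1)/1.35 = -0.25925926
PR^exp = 3.1^(-0.25925926) = 0.74577862
Factor = 1 - 0.82*(1 - 0.74577862) = 0.79153847
T_out = 461 * 0.79153847 = 364.90 K


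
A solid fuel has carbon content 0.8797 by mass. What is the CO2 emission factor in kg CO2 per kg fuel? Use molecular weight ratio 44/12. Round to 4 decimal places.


EF = C_frac * (M_CO2 / M_C)
EF = 0.8797 * (44/12)
EF = 0.8797 * 3.666667 = 3.2256 kg_CO2/kg_fuel


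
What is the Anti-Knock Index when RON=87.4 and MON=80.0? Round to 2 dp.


AKI = (RON + MON) / 2
AKI = (87.4 + 80.0) / 2
AKI = 167.4 / 2 = 83.70


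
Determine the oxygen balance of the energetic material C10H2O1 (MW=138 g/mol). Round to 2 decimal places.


OB = -1600 * (2C + H/2 - O) / MW
Inner = 2*10 + 2/2 - 1 = 20.00
OB = -1600 * 20.00 / 138 = -231.88%


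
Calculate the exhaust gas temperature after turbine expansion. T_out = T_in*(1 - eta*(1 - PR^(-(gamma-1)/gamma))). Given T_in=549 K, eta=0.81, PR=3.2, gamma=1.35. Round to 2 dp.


T_out = T_in * (1 - eta * (1 - PR^(-(gamma-1)/gamma)))
Exponent = -(1.35-1)/1.35 = -0.25925926
PR^exp = 3.2^(-0.25925926) = 0.73966521
Factor = 1 - 0.81*(1 - 0.73966521) = 0.78912882
T_out = 549 * 0.78912882 = 433.23 K


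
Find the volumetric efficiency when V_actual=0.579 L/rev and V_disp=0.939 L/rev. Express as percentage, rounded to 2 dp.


eta_v = (V_actual / V_disp) * 100
Ratio = 0.579 / 0.939 = 0.6166
eta_v = 0.6166 * 100 = 61.66%


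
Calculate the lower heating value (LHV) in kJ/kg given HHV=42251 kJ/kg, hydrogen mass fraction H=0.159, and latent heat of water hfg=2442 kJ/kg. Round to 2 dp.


LHV = HHV - hfg * 9 * H
Water correction = 2442 * 9 * 0.159 = 3494.502 kJ/kg
LHV = 42251 - 3494.502 = 38756.50 kJ/kg


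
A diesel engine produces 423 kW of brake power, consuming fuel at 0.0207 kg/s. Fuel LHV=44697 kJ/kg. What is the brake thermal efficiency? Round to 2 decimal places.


eta_BTE = (BP / (mf * LHV)) * 100
Denominator = 0.0207 * 44697 = 925.2279 kW
eta_BTE = (423 / 925.2279) * 100 = 45.72%


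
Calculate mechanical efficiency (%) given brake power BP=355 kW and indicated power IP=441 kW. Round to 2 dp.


eta_mech = (BP / IP) * 100
Ratio = 355 / 441 = 0.8050
eta_mech = 0.8050 * 100 = 80.50%


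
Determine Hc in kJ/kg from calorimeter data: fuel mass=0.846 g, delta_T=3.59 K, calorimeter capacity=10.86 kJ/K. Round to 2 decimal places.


Hc = C_cal * delta_T / m_fuel
Q_released = 10.86 * 3.59 = 38.9874 kJ
m_fuel = 0.846 g = 0.846/1000 kg = 0.000846 kg
Hc = 38.9874 / 0.000846 = 46084.40 kJ/kg


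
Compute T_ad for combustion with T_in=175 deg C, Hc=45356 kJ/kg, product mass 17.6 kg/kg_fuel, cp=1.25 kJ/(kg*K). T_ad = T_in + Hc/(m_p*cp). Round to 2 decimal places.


T_ad = T_in + Hc / (m_p * cp)
Denominator = 17.6 * 1.25 = 22.0000
Temperature rise = 45356 / 22.0000 = 2061.64 K
T_ad = 175 + 2061.64 = 2236.64 deg C


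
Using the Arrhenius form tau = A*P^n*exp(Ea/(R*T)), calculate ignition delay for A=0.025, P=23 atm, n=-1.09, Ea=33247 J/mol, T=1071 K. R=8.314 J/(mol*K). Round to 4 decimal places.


tau = A * P^n * exp(Ea/(R*T))
P^n = 23^(-1.09) = 0.03278813
Ea/(R*T) = 33247/(8.314*1071) = 3.733817
exp(Ea/(R*T)) = 41.838481
tau = 0.025 * 0.03278813 * 41.838481 = 0.0343 ms


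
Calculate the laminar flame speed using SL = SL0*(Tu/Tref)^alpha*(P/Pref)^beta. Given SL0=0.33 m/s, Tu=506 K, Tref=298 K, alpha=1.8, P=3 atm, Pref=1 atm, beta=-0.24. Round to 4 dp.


SL = SL0 * (Tu/Tref)^alpha * (P/Pref)^beta
T ratio = 506/298 = 1.69798658
(T ratio)^alpha = 1.69798658^1.8 = 2.593473
(P/Pref)^beta = 3^(-0.24) = 0.768229
SL = 0.33 * 2.593473 * 0.768229 = 0.6575 m/s


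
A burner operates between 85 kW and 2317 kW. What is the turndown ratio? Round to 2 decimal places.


TDR = Q_max / Q_min
TDR = 2317 / 85 = 27.26


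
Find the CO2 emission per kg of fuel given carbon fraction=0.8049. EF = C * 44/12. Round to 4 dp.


EF = C_frac * (M_CO2 / M_C)
EF = 0.8049 * (44/12)
EF = 0.8049 * 3.666667 = 2.9513 kg_CO2/kg_fuel


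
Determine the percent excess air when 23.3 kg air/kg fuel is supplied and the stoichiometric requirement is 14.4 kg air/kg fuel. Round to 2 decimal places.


Excess air = actual - stoichiometric = 23.3 - 14.4 = 8.90 kg/kg fuel
Excess air % = (excess / stoich) * 100 = (8.90 / 14.4) * 100 = 61.81%


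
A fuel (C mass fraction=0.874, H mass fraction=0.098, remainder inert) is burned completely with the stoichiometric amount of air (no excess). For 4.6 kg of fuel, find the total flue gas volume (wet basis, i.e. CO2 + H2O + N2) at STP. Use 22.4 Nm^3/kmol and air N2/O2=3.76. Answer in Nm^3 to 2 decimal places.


Per kg fuel: CO2 = (C/12 kmol)*22.4 = (0.874/12)*22.4 = 1.63147 Nm^3
Per kg fuel: H2O = (H/2 kmol)*22.4 = (0.098/2)*22.4 = 1.09760 Nm^3
O2 needed per kg fuel = C/12 + H/4 = 0.874/12 + 0.098/4 = 0.09733333 kmol
Per kg fuel: N2 = O2*3.76*22.4 = 0.09733333*3.76*22.4 = 8.19780 Nm^3
Total per kg = 1.63147 + 1.09760 + 8.19780 = 10.92687 Nm^3
Total = 10.92687 * 4.6 = 50.26 Nm^3


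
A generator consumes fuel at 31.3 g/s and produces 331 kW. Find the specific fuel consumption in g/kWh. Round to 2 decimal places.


SFC = (mf / BP) * 3600
Rate = 31.3 / 331 = 0.094562 g/(s*kW)
SFC = 0.094562 * 3600 = 340.42 g/kWh


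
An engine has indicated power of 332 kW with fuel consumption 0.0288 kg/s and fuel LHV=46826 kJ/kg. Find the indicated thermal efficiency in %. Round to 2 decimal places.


eta_ith = (IP / (mf * LHV)) * 100
Denominator = 0.0288 * 46826 = 1348.5888 kW
eta_ith = (332 / 1348.5888) * 100 = 24.62%


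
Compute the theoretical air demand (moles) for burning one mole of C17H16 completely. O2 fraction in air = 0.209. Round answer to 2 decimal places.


Balanced combustion: C17H16 + 21 O2 -> 17 CO2 + 8 H2O
O2 needed = C + H/4 = 17 + 16/4 = 21.00 moles
Air moles = O2 / 0.209 = 21.00 / 0.209 = 100.48 moles air


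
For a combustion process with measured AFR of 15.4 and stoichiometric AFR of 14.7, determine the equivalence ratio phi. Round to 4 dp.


phi = AFR_stoich / AFR_actual
phi = 14.7 / 15.4 = 0.9545


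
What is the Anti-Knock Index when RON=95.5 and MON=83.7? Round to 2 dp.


AKI = (RON + MON) / 2
AKI = (95.5 + 83.7) / 2
AKI = 179.2 / 2 = 89.60


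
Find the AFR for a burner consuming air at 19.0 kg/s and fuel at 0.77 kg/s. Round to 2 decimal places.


AFR = m_air / m_fuel
AFR = 19.0 / 0.77 = 24.68


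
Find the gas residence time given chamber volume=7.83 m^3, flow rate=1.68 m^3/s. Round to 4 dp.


tau = V / Q_flow
tau = 7.83 / 1.68 = 4.6607 s


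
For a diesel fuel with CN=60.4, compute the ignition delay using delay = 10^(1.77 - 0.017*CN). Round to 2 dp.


delay = 10^(1.77 - 0.017*CN)
Exponent = 1.77 - 0.017*60.4 = 0.7432
delay = 10^0.7432 = 5.54 ms


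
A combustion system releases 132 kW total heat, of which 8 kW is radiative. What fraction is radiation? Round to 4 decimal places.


f_rad = Q_rad / Q_total
f_rad = 8 / 132 = 0.0606


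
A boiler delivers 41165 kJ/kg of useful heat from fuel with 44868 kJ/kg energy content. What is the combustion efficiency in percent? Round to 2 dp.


Efficiency = (Q_useful / Q_fuel) * 100
Efficiency = (41165 / 44868) * 100
Efficiency = 0.9175 * 100 = 91.75%


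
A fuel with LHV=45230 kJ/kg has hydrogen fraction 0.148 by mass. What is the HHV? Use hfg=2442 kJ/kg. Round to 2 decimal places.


HHV = LHV + hfg * 9 * H
Water addition = 2442 * 9 * 0.148 = 3252.744 kJ/kg
HHV = 45230 + 3252.744 = 48482.74 kJ/kg


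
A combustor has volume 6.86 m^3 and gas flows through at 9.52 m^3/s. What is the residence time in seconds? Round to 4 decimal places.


tau = V / Q_flow
tau = 6.86 / 9.52 = 0.7206 s
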